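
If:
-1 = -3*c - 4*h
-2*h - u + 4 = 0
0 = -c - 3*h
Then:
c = 3/5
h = -1/5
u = 22/5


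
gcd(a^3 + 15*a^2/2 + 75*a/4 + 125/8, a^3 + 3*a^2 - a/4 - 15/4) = a + 5/2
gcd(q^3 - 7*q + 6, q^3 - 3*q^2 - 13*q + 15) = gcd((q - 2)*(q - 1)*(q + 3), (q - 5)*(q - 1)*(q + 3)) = q^2 + 2*q - 3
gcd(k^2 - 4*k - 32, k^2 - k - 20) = k + 4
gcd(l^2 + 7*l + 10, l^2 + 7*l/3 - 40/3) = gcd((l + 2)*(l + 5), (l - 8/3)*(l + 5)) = l + 5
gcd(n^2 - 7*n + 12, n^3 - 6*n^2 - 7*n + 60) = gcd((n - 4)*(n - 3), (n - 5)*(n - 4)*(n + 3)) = n - 4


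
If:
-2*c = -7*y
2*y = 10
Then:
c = 35/2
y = 5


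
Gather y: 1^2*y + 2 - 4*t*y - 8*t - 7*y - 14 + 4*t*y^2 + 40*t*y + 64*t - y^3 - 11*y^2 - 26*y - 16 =56*t - y^3 + y^2*(4*t - 11) + y*(36*t - 32) - 28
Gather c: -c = -c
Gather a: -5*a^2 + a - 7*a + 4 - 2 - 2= -5*a^2 - 6*a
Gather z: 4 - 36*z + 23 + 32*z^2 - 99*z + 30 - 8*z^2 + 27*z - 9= 24*z^2 - 108*z + 48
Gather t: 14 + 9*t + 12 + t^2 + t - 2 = t^2 + 10*t + 24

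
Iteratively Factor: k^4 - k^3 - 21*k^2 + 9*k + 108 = (k + 3)*(k^3 - 4*k^2 - 9*k + 36) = (k - 4)*(k + 3)*(k^2 - 9) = (k - 4)*(k - 3)*(k + 3)*(k + 3)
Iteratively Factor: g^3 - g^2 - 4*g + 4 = (g + 2)*(g^2 - 3*g + 2) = (g - 2)*(g + 2)*(g - 1)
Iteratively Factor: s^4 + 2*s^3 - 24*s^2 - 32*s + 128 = (s - 4)*(s^3 + 6*s^2 - 32) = (s - 4)*(s + 4)*(s^2 + 2*s - 8) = (s - 4)*(s + 4)^2*(s - 2)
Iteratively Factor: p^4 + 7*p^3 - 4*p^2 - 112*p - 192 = (p + 3)*(p^3 + 4*p^2 - 16*p - 64) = (p + 3)*(p + 4)*(p^2 - 16) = (p + 3)*(p + 4)^2*(p - 4)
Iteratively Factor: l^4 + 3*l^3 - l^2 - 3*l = (l + 3)*(l^3 - l) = (l + 1)*(l + 3)*(l^2 - l) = l*(l + 1)*(l + 3)*(l - 1)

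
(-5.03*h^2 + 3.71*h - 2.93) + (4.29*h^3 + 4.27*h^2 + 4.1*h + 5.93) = 4.29*h^3 - 0.760000000000001*h^2 + 7.81*h + 3.0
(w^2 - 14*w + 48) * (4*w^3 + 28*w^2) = 4*w^5 - 28*w^4 - 200*w^3 + 1344*w^2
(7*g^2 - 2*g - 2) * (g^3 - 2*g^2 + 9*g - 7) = 7*g^5 - 16*g^4 + 65*g^3 - 63*g^2 - 4*g + 14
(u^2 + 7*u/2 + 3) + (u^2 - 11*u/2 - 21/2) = 2*u^2 - 2*u - 15/2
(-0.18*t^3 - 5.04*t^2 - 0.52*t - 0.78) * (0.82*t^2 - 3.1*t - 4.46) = -0.1476*t^5 - 3.5748*t^4 + 16.0004*t^3 + 23.4508*t^2 + 4.7372*t + 3.4788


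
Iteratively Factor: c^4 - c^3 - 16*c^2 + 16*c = (c)*(c^3 - c^2 - 16*c + 16) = c*(c - 4)*(c^2 + 3*c - 4) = c*(c - 4)*(c - 1)*(c + 4)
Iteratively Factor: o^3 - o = (o - 1)*(o^2 + o) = o*(o - 1)*(o + 1)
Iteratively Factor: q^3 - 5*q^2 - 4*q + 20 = (q - 5)*(q^2 - 4) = (q - 5)*(q - 2)*(q + 2)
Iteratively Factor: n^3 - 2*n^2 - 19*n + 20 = (n + 4)*(n^2 - 6*n + 5) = (n - 1)*(n + 4)*(n - 5)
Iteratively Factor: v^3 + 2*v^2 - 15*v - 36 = (v - 4)*(v^2 + 6*v + 9) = (v - 4)*(v + 3)*(v + 3)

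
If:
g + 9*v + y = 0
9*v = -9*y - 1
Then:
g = 8*y + 1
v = -y - 1/9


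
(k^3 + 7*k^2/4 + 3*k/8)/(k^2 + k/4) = k + 3/2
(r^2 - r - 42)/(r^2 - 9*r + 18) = (r^2 - r - 42)/(r^2 - 9*r + 18)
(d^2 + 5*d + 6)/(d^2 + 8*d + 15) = (d + 2)/(d + 5)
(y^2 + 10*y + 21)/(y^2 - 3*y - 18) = (y + 7)/(y - 6)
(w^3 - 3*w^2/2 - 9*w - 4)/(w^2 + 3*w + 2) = (w^2 - 7*w/2 - 2)/(w + 1)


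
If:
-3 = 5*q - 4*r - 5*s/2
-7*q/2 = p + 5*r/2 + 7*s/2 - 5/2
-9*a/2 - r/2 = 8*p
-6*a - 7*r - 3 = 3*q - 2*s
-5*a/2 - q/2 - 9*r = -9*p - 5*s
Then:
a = -93019/29564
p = 48973/29564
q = 6375/29564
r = 53603/29564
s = -18769/14782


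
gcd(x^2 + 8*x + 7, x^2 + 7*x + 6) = x + 1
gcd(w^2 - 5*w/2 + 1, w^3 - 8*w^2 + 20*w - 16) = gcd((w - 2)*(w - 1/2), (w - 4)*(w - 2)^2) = w - 2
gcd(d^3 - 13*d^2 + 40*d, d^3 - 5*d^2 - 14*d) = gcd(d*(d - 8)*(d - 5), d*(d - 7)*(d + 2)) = d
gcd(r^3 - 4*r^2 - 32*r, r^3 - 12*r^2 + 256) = r^2 - 4*r - 32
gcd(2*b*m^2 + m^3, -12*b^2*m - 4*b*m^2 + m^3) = 2*b*m + m^2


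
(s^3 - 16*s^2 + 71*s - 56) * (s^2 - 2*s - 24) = s^5 - 18*s^4 + 79*s^3 + 186*s^2 - 1592*s + 1344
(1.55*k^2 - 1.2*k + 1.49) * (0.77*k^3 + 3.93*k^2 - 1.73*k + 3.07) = 1.1935*k^5 + 5.1675*k^4 - 6.2502*k^3 + 12.6902*k^2 - 6.2617*k + 4.5743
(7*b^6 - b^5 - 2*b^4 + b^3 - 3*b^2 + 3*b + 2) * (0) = 0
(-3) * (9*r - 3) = 9 - 27*r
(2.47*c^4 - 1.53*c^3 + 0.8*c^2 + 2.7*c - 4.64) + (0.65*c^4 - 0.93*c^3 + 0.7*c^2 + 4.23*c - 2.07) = 3.12*c^4 - 2.46*c^3 + 1.5*c^2 + 6.93*c - 6.71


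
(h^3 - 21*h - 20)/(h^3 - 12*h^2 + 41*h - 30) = (h^2 + 5*h + 4)/(h^2 - 7*h + 6)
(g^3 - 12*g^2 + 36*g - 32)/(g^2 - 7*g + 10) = (g^2 - 10*g + 16)/(g - 5)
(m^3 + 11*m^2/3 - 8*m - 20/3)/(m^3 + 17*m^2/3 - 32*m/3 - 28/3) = (m + 5)/(m + 7)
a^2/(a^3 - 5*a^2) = 1/(a - 5)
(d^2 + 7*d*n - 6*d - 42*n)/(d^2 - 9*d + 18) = (d + 7*n)/(d - 3)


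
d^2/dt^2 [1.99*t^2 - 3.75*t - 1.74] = 3.98000000000000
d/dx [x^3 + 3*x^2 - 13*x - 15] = 3*x^2 + 6*x - 13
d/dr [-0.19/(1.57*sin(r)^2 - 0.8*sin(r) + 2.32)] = (0.5966*sin(r) - 0.152)*cos(r)/(1.57*sin(r)^2 - 0.8*sin(r) + 2.32)^2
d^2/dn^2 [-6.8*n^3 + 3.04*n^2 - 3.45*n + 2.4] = 6.08 - 40.8*n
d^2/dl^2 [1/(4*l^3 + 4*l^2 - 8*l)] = (-l*(3*l + 1)*(l^2 + l - 2) + (3*l^2 + 2*l - 2)^2)/(2*l^3*(l^2 + l - 2)^3)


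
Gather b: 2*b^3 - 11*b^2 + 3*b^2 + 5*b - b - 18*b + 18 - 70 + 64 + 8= 2*b^3 - 8*b^2 - 14*b + 20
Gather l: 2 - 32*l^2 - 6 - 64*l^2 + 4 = -96*l^2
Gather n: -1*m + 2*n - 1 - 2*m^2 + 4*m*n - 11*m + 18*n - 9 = -2*m^2 - 12*m + n*(4*m + 20) - 10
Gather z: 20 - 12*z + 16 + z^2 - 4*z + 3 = z^2 - 16*z + 39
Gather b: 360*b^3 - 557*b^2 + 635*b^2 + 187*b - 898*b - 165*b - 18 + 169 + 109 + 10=360*b^3 + 78*b^2 - 876*b + 270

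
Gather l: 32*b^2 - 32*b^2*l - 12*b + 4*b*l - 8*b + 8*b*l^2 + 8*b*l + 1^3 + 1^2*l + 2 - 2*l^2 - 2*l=32*b^2 - 20*b + l^2*(8*b - 2) + l*(-32*b^2 + 12*b - 1) + 3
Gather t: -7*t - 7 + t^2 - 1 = t^2 - 7*t - 8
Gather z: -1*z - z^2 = -z^2 - z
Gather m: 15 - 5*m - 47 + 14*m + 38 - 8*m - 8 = m - 2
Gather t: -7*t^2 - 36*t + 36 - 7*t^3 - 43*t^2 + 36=-7*t^3 - 50*t^2 - 36*t + 72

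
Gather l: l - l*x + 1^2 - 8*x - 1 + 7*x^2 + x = l*(1 - x) + 7*x^2 - 7*x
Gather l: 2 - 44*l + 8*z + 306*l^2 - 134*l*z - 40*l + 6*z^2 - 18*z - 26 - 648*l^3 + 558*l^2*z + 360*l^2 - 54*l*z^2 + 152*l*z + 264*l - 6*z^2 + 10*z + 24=-648*l^3 + l^2*(558*z + 666) + l*(-54*z^2 + 18*z + 180)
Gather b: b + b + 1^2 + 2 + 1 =2*b + 4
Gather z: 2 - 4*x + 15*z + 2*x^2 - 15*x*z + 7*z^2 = 2*x^2 - 4*x + 7*z^2 + z*(15 - 15*x) + 2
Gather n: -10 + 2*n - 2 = 2*n - 12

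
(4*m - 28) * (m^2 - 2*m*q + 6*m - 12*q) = 4*m^3 - 8*m^2*q - 4*m^2 + 8*m*q - 168*m + 336*q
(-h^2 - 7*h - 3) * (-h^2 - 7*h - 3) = h^4 + 14*h^3 + 55*h^2 + 42*h + 9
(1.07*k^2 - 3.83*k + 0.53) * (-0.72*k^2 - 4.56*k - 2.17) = -0.7704*k^4 - 2.1216*k^3 + 14.7613*k^2 + 5.8943*k - 1.1501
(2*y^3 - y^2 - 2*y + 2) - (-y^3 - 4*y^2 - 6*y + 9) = 3*y^3 + 3*y^2 + 4*y - 7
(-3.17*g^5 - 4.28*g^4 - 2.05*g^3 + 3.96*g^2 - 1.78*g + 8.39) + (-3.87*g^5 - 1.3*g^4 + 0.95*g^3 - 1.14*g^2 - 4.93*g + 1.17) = -7.04*g^5 - 5.58*g^4 - 1.1*g^3 + 2.82*g^2 - 6.71*g + 9.56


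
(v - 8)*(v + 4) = v^2 - 4*v - 32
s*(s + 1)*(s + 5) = s^3 + 6*s^2 + 5*s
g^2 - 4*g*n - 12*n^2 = (g - 6*n)*(g + 2*n)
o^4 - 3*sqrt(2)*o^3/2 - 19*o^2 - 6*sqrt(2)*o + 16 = (o - 4*sqrt(2))*(o - sqrt(2)/2)*(o + sqrt(2))*(o + 2*sqrt(2))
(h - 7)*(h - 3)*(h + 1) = h^3 - 9*h^2 + 11*h + 21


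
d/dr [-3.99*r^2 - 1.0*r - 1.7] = -7.98*r - 1.0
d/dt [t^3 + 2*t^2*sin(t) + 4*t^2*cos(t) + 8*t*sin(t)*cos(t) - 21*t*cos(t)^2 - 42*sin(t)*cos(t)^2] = -4*t^2*sin(t) + 2*t^2*cos(t) + 3*t^2 + 4*t*sin(t) + 21*t*sin(2*t) + 8*t*cos(t) + 8*t*cos(2*t) + 4*sin(2*t) - 21*cos(t)/2 - 21*cos(2*t)/2 - 63*cos(3*t)/2 - 21/2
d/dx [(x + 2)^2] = 2*x + 4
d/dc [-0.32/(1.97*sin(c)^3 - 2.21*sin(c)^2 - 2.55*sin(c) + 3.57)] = (1.8912*sin(c)^2 - 1.4144*sin(c) - 0.816)*cos(c)/(1.97*sin(c)^3 - 2.21*sin(c)^2 - 2.55*sin(c) + 3.57)^2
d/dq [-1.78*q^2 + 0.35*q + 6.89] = 0.35 - 3.56*q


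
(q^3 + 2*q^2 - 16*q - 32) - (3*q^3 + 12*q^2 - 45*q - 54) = -2*q^3 - 10*q^2 + 29*q + 22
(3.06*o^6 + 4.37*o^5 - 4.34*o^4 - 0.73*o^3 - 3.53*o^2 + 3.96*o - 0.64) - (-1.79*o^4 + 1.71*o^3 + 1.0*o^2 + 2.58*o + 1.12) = 3.06*o^6 + 4.37*o^5 - 2.55*o^4 - 2.44*o^3 - 4.53*o^2 + 1.38*o - 1.76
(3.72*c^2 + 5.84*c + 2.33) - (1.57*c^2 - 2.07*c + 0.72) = 2.15*c^2 + 7.91*c + 1.61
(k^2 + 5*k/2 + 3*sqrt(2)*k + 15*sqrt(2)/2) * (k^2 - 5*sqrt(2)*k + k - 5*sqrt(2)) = k^4 - 2*sqrt(2)*k^3 + 7*k^3/2 - 55*k^2/2 - 7*sqrt(2)*k^2 - 105*k - 5*sqrt(2)*k - 75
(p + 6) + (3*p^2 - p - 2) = 3*p^2 + 4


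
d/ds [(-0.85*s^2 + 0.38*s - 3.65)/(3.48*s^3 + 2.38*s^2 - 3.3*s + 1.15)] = (2.958*s^4 - 2.6448*s^3 + 40.0066*s^2 + 15.419*s - 11.608)/(12.1104*s^6 + 16.5648*s^5 - 17.3036*s^4 - 7.704*s^3 + 16.364*s^2 - 7.59*s + 1.3225)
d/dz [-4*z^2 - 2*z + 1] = -8*z - 2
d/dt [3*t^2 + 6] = 6*t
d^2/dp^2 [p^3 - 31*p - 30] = 6*p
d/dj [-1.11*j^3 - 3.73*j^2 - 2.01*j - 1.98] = -3.33*j^2 - 7.46*j - 2.01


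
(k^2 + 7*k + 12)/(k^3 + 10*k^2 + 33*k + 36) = 1/(k + 3)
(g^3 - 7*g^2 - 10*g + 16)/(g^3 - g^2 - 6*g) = (g^2 - 9*g + 8)/(g*(g - 3))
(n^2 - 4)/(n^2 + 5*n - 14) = (n + 2)/(n + 7)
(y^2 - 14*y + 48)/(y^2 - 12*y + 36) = (y - 8)/(y - 6)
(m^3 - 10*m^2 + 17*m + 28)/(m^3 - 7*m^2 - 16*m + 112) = (m + 1)/(m + 4)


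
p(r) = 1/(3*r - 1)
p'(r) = -3/(3*r - 1)^2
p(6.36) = 0.06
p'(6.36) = -0.01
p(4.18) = 0.09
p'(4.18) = -0.02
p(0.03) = -1.10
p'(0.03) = -3.62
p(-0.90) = -0.27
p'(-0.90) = -0.22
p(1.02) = 0.49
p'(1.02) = -0.71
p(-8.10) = -0.04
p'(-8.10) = -0.00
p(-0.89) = -0.27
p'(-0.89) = -0.22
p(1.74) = 0.24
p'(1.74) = -0.17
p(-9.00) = -0.04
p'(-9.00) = 0.00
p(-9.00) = -0.04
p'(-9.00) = 0.00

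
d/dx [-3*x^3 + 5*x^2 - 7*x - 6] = -9*x^2 + 10*x - 7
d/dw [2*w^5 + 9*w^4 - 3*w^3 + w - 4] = 10*w^4 + 36*w^3 - 9*w^2 + 1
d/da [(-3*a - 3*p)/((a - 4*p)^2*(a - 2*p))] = 3*(-(a - 4*p)*(a - 2*p) + (a - 4*p)*(a + p) + 2*(a - 2*p)*(a + p))/((a - 4*p)^3*(a - 2*p)^2)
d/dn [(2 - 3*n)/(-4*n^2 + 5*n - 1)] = (-12*n^2 + 16*n - 7)/(16*n^4 - 40*n^3 + 33*n^2 - 10*n + 1)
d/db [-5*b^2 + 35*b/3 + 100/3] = 35/3 - 10*b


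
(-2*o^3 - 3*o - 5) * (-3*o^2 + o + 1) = 6*o^5 - 2*o^4 + 7*o^3 + 12*o^2 - 8*o - 5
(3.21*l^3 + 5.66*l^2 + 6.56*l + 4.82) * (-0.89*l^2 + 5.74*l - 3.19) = -2.8569*l^5 + 13.388*l^4 + 16.4101*l^3 + 15.3092*l^2 + 6.7404*l - 15.3758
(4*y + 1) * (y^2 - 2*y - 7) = 4*y^3 - 7*y^2 - 30*y - 7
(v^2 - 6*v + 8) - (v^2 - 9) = 17 - 6*v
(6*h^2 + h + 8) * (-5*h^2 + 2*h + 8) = -30*h^4 + 7*h^3 + 10*h^2 + 24*h + 64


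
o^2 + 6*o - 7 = (o - 1)*(o + 7)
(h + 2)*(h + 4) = h^2 + 6*h + 8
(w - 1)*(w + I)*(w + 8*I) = w^3 - w^2 + 9*I*w^2 - 8*w - 9*I*w + 8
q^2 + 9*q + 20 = (q + 4)*(q + 5)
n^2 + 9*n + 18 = (n + 3)*(n + 6)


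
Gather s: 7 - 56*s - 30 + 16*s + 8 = -40*s - 15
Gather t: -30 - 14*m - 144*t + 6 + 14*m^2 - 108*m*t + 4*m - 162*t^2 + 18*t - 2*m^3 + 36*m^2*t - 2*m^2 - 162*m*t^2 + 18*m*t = -2*m^3 + 12*m^2 - 10*m + t^2*(-162*m - 162) + t*(36*m^2 - 90*m - 126) - 24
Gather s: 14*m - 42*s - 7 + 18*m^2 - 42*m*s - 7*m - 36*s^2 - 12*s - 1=18*m^2 + 7*m - 36*s^2 + s*(-42*m - 54) - 8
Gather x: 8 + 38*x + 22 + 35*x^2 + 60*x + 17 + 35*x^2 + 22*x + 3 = 70*x^2 + 120*x + 50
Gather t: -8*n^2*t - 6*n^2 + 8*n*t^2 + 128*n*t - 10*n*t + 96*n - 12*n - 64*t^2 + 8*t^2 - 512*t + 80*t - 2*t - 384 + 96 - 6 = -6*n^2 + 84*n + t^2*(8*n - 56) + t*(-8*n^2 + 118*n - 434) - 294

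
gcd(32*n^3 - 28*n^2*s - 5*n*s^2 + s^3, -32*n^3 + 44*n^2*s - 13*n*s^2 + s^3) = 8*n^2 - 9*n*s + s^2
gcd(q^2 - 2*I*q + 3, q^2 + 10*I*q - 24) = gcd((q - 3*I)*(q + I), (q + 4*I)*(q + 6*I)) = 1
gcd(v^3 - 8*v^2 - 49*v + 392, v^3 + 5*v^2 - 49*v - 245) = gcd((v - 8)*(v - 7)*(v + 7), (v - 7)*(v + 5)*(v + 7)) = v^2 - 49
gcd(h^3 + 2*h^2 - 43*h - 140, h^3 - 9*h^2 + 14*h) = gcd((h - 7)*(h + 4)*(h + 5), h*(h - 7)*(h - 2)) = h - 7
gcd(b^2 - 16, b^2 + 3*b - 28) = b - 4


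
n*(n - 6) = n^2 - 6*n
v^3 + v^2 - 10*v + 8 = (v - 2)*(v - 1)*(v + 4)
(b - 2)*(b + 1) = b^2 - b - 2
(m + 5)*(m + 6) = m^2 + 11*m + 30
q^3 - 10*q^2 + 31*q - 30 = (q - 5)*(q - 3)*(q - 2)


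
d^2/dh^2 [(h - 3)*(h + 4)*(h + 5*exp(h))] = 5*h^2*exp(h) + 25*h*exp(h) + 6*h - 40*exp(h) + 2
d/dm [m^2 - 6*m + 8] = 2*m - 6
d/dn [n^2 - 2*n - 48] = 2*n - 2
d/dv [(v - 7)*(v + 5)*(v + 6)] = 3*v^2 + 8*v - 47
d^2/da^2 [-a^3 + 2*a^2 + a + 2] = 4 - 6*a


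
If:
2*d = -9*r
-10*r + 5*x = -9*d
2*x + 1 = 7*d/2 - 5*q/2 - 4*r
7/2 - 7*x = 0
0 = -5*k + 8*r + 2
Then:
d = -45/202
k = 242/505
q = -1203/1010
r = 5/101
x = 1/2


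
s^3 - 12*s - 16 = (s - 4)*(s + 2)^2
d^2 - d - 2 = (d - 2)*(d + 1)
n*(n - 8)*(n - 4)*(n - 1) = n^4 - 13*n^3 + 44*n^2 - 32*n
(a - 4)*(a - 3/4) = a^2 - 19*a/4 + 3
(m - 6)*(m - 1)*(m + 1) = m^3 - 6*m^2 - m + 6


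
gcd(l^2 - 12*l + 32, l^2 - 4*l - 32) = l - 8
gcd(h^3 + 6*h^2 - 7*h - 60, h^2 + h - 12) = h^2 + h - 12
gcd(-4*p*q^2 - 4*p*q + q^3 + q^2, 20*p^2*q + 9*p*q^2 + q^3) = q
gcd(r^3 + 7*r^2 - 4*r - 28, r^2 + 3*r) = 1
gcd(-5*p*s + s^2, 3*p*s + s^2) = s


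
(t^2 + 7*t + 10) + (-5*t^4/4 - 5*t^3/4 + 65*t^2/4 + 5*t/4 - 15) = -5*t^4/4 - 5*t^3/4 + 69*t^2/4 + 33*t/4 - 5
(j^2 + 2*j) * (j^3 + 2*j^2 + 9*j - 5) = j^5 + 4*j^4 + 13*j^3 + 13*j^2 - 10*j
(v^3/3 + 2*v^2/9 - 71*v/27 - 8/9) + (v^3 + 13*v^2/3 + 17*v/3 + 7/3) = 4*v^3/3 + 41*v^2/9 + 82*v/27 + 13/9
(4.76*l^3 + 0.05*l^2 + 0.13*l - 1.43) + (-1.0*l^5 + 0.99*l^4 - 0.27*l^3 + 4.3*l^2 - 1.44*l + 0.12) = -1.0*l^5 + 0.99*l^4 + 4.49*l^3 + 4.35*l^2 - 1.31*l - 1.31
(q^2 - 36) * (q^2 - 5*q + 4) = q^4 - 5*q^3 - 32*q^2 + 180*q - 144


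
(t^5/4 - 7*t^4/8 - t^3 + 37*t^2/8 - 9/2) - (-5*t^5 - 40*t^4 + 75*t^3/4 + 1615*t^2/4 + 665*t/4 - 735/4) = 21*t^5/4 + 313*t^4/8 - 79*t^3/4 - 3193*t^2/8 - 665*t/4 + 717/4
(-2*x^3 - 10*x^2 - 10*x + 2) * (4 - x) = 2*x^4 + 2*x^3 - 30*x^2 - 42*x + 8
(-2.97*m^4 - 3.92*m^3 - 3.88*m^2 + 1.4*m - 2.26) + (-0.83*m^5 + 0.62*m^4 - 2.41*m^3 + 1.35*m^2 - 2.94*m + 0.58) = -0.83*m^5 - 2.35*m^4 - 6.33*m^3 - 2.53*m^2 - 1.54*m - 1.68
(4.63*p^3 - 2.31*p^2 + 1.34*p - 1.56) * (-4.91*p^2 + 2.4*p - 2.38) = -22.7333*p^5 + 22.4541*p^4 - 23.1428*p^3 + 16.3734*p^2 - 6.9332*p + 3.7128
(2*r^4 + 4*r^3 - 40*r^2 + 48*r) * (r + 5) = 2*r^5 + 14*r^4 - 20*r^3 - 152*r^2 + 240*r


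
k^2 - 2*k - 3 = (k - 3)*(k + 1)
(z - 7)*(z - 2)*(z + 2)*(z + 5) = z^4 - 2*z^3 - 39*z^2 + 8*z + 140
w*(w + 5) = w^2 + 5*w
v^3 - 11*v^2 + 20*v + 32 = (v - 8)*(v - 4)*(v + 1)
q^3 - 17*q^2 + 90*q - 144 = (q - 8)*(q - 6)*(q - 3)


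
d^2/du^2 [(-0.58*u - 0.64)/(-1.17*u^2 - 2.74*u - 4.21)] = ((0.58*u + 0.64)*(2.34*u + 2.74)*(4.68*u + 5.48) - (4.0716*u + 4.676)*(1.17*u^2 + 2.74*u + 4.21))/(1.17*u^2 + 2.74*u + 4.21)^3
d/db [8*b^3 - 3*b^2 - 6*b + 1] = 24*b^2 - 6*b - 6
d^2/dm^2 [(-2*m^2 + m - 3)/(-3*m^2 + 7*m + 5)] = 2*(33*m^3 + 171*m^2 - 234*m + 277)/(27*m^6 - 189*m^5 + 306*m^4 + 287*m^3 - 510*m^2 - 525*m - 125)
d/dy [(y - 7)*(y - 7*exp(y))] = y - (y - 7)*(7*exp(y) - 1) - 7*exp(y)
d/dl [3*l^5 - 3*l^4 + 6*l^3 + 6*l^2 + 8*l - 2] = 15*l^4 - 12*l^3 + 18*l^2 + 12*l + 8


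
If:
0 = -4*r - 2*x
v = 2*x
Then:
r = -x/2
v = 2*x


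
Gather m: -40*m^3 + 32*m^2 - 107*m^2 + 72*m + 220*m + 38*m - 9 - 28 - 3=-40*m^3 - 75*m^2 + 330*m - 40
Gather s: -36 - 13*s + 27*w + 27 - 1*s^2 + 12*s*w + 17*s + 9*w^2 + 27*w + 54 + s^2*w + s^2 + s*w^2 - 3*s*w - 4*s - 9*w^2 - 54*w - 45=s^2*w + s*(w^2 + 9*w)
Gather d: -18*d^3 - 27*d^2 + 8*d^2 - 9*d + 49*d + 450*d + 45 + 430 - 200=-18*d^3 - 19*d^2 + 490*d + 275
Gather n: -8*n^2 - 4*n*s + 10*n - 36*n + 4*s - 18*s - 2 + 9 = -8*n^2 + n*(-4*s - 26) - 14*s + 7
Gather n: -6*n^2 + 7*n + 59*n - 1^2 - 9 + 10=-6*n^2 + 66*n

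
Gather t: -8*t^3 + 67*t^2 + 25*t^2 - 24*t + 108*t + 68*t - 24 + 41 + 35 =-8*t^3 + 92*t^2 + 152*t + 52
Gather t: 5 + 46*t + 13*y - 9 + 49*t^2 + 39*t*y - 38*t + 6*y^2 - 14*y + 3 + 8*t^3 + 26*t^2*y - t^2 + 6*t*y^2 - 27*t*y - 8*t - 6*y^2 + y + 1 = 8*t^3 + t^2*(26*y + 48) + t*(6*y^2 + 12*y)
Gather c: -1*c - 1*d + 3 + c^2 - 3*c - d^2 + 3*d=c^2 - 4*c - d^2 + 2*d + 3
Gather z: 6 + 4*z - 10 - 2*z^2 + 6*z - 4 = -2*z^2 + 10*z - 8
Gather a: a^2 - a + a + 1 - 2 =a^2 - 1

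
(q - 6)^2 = q^2 - 12*q + 36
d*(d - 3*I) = d^2 - 3*I*d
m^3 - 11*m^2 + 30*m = m*(m - 6)*(m - 5)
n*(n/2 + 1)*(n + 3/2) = n^3/2 + 7*n^2/4 + 3*n/2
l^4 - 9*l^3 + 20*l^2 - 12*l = l*(l - 6)*(l - 2)*(l - 1)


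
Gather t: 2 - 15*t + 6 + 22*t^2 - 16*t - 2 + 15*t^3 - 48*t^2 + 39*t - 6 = 15*t^3 - 26*t^2 + 8*t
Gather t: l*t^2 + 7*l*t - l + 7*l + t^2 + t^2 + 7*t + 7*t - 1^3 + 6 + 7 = 6*l + t^2*(l + 2) + t*(7*l + 14) + 12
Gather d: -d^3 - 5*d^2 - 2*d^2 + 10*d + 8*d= -d^3 - 7*d^2 + 18*d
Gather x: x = x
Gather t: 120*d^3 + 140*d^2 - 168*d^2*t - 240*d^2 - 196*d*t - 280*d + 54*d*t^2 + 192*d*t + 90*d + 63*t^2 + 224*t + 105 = 120*d^3 - 100*d^2 - 190*d + t^2*(54*d + 63) + t*(-168*d^2 - 4*d + 224) + 105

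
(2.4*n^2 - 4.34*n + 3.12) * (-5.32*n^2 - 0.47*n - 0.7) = -12.768*n^4 + 21.9608*n^3 - 16.2386*n^2 + 1.5716*n - 2.184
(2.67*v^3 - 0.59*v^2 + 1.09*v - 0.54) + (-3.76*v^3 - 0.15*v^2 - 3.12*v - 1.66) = -1.09*v^3 - 0.74*v^2 - 2.03*v - 2.2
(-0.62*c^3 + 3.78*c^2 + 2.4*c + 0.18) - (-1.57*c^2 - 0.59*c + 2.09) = -0.62*c^3 + 5.35*c^2 + 2.99*c - 1.91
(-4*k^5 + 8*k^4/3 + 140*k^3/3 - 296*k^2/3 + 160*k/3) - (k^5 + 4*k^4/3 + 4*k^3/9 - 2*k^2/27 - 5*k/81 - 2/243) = -5*k^5 + 4*k^4/3 + 416*k^3/9 - 2662*k^2/27 + 4325*k/81 + 2/243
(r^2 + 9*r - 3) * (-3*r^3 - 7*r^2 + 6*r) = -3*r^5 - 34*r^4 - 48*r^3 + 75*r^2 - 18*r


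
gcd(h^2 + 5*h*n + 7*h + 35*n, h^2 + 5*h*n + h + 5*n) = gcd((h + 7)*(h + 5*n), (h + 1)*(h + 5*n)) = h + 5*n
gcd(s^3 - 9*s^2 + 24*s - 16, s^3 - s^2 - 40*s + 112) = s^2 - 8*s + 16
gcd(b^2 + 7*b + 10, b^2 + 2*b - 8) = 1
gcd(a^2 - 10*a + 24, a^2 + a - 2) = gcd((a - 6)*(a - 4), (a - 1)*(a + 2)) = 1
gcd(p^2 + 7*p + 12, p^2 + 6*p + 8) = p + 4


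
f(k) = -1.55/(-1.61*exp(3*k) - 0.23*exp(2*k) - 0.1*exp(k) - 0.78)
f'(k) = -1.55*(4.83*exp(3*k) + 0.46*exp(2*k) + 0.1*exp(k))/(-1.61*exp(3*k) - 0.23*exp(2*k) - 0.1*exp(k) - 0.78)^2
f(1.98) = 0.00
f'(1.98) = -0.01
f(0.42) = 0.22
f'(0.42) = -0.55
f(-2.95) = 1.97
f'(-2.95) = -0.02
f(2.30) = 0.00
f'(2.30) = -0.00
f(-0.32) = 0.97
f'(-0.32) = -1.33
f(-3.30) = 1.98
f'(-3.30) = -0.01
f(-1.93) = 1.93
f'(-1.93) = -0.09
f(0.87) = 0.06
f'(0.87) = -0.18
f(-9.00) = 1.99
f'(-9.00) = 0.00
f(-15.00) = 1.99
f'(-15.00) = 0.00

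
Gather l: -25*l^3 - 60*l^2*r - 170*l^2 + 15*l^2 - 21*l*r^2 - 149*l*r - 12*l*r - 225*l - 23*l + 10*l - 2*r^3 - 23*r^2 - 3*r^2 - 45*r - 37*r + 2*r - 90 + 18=-25*l^3 + l^2*(-60*r - 155) + l*(-21*r^2 - 161*r - 238) - 2*r^3 - 26*r^2 - 80*r - 72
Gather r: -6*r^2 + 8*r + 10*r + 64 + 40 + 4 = -6*r^2 + 18*r + 108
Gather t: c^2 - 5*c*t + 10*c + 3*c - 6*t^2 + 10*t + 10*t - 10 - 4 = c^2 + 13*c - 6*t^2 + t*(20 - 5*c) - 14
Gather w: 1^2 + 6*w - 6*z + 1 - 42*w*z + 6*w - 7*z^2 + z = w*(12 - 42*z) - 7*z^2 - 5*z + 2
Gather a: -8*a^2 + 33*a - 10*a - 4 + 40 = -8*a^2 + 23*a + 36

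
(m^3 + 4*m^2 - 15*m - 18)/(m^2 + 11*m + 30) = (m^2 - 2*m - 3)/(m + 5)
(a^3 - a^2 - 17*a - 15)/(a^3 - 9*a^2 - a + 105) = (a + 1)/(a - 7)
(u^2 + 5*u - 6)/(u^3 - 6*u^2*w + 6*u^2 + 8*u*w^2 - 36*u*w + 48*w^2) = (u - 1)/(u^2 - 6*u*w + 8*w^2)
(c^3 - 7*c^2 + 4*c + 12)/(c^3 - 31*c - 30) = (c - 2)/(c + 5)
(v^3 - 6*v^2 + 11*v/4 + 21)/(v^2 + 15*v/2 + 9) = (v^2 - 15*v/2 + 14)/(v + 6)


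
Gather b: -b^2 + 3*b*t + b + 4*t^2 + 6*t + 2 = -b^2 + b*(3*t + 1) + 4*t^2 + 6*t + 2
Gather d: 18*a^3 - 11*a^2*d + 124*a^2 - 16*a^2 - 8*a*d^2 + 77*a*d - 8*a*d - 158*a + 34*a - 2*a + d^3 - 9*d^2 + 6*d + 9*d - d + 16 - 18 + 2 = 18*a^3 + 108*a^2 - 126*a + d^3 + d^2*(-8*a - 9) + d*(-11*a^2 + 69*a + 14)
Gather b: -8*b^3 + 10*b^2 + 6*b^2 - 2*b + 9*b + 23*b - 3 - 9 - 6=-8*b^3 + 16*b^2 + 30*b - 18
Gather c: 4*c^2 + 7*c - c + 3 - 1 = 4*c^2 + 6*c + 2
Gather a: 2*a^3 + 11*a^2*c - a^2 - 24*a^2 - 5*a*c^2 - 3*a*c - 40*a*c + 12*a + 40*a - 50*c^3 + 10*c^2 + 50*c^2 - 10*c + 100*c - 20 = 2*a^3 + a^2*(11*c - 25) + a*(-5*c^2 - 43*c + 52) - 50*c^3 + 60*c^2 + 90*c - 20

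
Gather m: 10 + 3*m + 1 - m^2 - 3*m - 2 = 9 - m^2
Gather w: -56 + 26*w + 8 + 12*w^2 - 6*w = 12*w^2 + 20*w - 48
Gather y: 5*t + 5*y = 5*t + 5*y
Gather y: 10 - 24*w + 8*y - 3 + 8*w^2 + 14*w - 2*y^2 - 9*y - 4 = 8*w^2 - 10*w - 2*y^2 - y + 3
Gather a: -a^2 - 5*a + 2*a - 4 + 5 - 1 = -a^2 - 3*a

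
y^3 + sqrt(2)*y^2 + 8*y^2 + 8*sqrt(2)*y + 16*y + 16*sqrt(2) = (y + 4)^2*(y + sqrt(2))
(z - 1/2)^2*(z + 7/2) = z^3 + 5*z^2/2 - 13*z/4 + 7/8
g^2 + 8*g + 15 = (g + 3)*(g + 5)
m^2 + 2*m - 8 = (m - 2)*(m + 4)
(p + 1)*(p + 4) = p^2 + 5*p + 4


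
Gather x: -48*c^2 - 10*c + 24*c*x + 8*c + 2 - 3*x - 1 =-48*c^2 - 2*c + x*(24*c - 3) + 1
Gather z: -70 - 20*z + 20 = -20*z - 50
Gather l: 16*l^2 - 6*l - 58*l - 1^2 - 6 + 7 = 16*l^2 - 64*l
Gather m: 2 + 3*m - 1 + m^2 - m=m^2 + 2*m + 1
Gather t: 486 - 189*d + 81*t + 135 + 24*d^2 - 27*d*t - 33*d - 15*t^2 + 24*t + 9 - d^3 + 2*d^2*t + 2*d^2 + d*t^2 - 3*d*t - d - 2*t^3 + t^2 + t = -d^3 + 26*d^2 - 223*d - 2*t^3 + t^2*(d - 14) + t*(2*d^2 - 30*d + 106) + 630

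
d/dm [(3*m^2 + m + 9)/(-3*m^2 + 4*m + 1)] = 5*(3*m^2 + 12*m - 7)/(9*m^4 - 24*m^3 + 10*m^2 + 8*m + 1)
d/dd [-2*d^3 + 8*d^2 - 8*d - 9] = -6*d^2 + 16*d - 8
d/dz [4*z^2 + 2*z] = 8*z + 2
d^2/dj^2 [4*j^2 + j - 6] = 8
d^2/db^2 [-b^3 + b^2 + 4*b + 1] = 2 - 6*b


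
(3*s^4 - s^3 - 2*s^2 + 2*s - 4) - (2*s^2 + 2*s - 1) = 3*s^4 - s^3 - 4*s^2 - 3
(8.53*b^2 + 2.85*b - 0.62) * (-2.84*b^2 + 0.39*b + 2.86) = -24.2252*b^4 - 4.7673*b^3 + 27.2681*b^2 + 7.9092*b - 1.7732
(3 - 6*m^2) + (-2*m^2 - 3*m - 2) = -8*m^2 - 3*m + 1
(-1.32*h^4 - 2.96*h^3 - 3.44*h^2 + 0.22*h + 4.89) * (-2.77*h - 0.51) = 3.6564*h^5 + 8.8724*h^4 + 11.0384*h^3 + 1.145*h^2 - 13.6575*h - 2.4939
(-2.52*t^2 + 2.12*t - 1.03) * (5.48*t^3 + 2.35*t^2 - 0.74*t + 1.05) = -13.8096*t^5 + 5.6956*t^4 + 1.2024*t^3 - 6.6353*t^2 + 2.9882*t - 1.0815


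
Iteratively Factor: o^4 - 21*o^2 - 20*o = (o + 4)*(o^3 - 4*o^2 - 5*o) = o*(o + 4)*(o^2 - 4*o - 5) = o*(o - 5)*(o + 4)*(o + 1)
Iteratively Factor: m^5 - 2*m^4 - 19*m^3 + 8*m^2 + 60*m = (m + 2)*(m^4 - 4*m^3 - 11*m^2 + 30*m) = (m - 5)*(m + 2)*(m^3 + m^2 - 6*m) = (m - 5)*(m + 2)*(m + 3)*(m^2 - 2*m) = m*(m - 5)*(m + 2)*(m + 3)*(m - 2)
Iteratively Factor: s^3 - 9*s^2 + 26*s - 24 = (s - 3)*(s^2 - 6*s + 8) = (s - 3)*(s - 2)*(s - 4)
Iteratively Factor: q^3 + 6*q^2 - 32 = (q + 4)*(q^2 + 2*q - 8) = (q - 2)*(q + 4)*(q + 4)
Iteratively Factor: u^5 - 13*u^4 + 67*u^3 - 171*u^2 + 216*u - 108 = (u - 3)*(u^4 - 10*u^3 + 37*u^2 - 60*u + 36) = (u - 3)*(u - 2)*(u^3 - 8*u^2 + 21*u - 18) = (u - 3)^2*(u - 2)*(u^2 - 5*u + 6) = (u - 3)^3*(u - 2)*(u - 2)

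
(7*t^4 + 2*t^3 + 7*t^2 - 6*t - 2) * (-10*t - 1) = -70*t^5 - 27*t^4 - 72*t^3 + 53*t^2 + 26*t + 2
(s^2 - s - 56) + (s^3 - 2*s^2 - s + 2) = s^3 - s^2 - 2*s - 54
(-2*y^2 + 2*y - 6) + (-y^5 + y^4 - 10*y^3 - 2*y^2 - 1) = -y^5 + y^4 - 10*y^3 - 4*y^2 + 2*y - 7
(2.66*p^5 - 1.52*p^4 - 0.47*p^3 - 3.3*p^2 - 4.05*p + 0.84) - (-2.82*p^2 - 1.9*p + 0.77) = 2.66*p^5 - 1.52*p^4 - 0.47*p^3 - 0.48*p^2 - 2.15*p + 0.07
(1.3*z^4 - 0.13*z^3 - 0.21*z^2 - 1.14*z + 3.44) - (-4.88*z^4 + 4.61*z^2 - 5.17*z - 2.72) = 6.18*z^4 - 0.13*z^3 - 4.82*z^2 + 4.03*z + 6.16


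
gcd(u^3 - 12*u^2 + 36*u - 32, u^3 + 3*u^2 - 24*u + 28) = u^2 - 4*u + 4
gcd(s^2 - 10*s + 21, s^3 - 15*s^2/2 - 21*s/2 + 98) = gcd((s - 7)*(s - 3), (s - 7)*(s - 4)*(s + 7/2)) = s - 7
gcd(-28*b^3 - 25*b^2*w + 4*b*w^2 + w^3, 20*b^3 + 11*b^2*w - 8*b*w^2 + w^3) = -4*b^2 - 3*b*w + w^2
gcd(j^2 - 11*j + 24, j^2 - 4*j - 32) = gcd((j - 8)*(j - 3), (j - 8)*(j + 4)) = j - 8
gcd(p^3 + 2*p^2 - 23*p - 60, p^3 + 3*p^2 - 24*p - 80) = p^2 - p - 20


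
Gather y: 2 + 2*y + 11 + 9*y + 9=11*y + 22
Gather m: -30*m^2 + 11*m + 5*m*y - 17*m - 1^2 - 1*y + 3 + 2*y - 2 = -30*m^2 + m*(5*y - 6) + y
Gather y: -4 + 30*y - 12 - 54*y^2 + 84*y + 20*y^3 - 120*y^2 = 20*y^3 - 174*y^2 + 114*y - 16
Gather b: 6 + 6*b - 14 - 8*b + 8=-2*b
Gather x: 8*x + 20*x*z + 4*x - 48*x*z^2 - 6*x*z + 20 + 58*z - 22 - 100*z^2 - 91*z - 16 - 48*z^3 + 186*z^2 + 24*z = x*(-48*z^2 + 14*z + 12) - 48*z^3 + 86*z^2 - 9*z - 18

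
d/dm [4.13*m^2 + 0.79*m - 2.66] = 8.26*m + 0.79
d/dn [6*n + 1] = 6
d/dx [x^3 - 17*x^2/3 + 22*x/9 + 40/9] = 3*x^2 - 34*x/3 + 22/9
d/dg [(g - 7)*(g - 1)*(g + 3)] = 3*g^2 - 10*g - 17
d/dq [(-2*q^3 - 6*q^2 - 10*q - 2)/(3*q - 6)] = 2*(-2*q^3 + 3*q^2 + 12*q + 11)/(3*(q^2 - 4*q + 4))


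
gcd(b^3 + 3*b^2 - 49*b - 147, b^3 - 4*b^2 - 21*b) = b^2 - 4*b - 21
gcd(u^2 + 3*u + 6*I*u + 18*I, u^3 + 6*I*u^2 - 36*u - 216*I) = u + 6*I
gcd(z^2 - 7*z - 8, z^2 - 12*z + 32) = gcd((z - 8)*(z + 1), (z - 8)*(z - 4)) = z - 8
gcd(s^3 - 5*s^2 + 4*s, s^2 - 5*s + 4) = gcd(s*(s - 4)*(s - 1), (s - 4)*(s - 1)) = s^2 - 5*s + 4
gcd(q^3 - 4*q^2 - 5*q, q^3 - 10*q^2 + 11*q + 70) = q - 5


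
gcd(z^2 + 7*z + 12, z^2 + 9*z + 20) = z + 4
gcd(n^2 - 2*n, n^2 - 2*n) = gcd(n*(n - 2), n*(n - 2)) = n^2 - 2*n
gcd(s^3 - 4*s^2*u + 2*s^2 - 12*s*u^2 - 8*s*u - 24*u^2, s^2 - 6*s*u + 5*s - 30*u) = s - 6*u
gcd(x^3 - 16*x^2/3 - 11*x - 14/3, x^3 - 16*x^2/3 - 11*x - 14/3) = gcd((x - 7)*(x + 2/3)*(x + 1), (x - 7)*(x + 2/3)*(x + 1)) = x^3 - 16*x^2/3 - 11*x - 14/3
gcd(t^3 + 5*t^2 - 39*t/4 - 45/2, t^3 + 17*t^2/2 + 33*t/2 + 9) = t^2 + 15*t/2 + 9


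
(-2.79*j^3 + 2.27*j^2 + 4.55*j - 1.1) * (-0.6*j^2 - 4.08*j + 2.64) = 1.674*j^5 + 10.0212*j^4 - 19.3572*j^3 - 11.9112*j^2 + 16.5*j - 2.904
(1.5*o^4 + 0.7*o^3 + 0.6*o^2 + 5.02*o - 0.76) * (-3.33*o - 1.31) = -4.995*o^5 - 4.296*o^4 - 2.915*o^3 - 17.5026*o^2 - 4.0454*o + 0.9956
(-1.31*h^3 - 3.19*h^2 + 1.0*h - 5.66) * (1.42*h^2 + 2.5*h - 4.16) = -1.8602*h^5 - 7.8048*h^4 - 1.1054*h^3 + 7.7332*h^2 - 18.31*h + 23.5456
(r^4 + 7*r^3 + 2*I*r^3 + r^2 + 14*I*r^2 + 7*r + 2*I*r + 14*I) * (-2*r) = -2*r^5 - 14*r^4 - 4*I*r^4 - 2*r^3 - 28*I*r^3 - 14*r^2 - 4*I*r^2 - 28*I*r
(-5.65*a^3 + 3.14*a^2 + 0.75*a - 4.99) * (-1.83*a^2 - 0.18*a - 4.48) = 10.3395*a^5 - 4.7292*a^4 + 23.3743*a^3 - 5.0705*a^2 - 2.4618*a + 22.3552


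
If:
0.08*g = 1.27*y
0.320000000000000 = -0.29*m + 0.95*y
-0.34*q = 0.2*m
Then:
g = 15.875*y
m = 3.27586206896552*y - 1.10344827586207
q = 0.649087221095335 - 1.92697768762677*y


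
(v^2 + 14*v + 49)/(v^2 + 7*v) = (v + 7)/v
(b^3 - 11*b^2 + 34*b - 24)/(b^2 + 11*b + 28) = (b^3 - 11*b^2 + 34*b - 24)/(b^2 + 11*b + 28)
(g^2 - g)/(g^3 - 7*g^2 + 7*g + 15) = g*(g - 1)/(g^3 - 7*g^2 + 7*g + 15)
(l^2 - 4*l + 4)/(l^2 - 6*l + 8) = (l - 2)/(l - 4)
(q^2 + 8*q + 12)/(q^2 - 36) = (q + 2)/(q - 6)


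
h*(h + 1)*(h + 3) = h^3 + 4*h^2 + 3*h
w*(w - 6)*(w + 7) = w^3 + w^2 - 42*w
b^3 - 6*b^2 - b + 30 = (b - 5)*(b - 3)*(b + 2)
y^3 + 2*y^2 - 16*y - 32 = (y - 4)*(y + 2)*(y + 4)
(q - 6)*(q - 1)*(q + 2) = q^3 - 5*q^2 - 8*q + 12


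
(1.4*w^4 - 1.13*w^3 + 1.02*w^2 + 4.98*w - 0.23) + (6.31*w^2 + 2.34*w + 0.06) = 1.4*w^4 - 1.13*w^3 + 7.33*w^2 + 7.32*w - 0.17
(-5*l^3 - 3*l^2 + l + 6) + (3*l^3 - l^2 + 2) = -2*l^3 - 4*l^2 + l + 8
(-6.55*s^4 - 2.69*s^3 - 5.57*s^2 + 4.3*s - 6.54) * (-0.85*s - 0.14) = 5.5675*s^5 + 3.2035*s^4 + 5.1111*s^3 - 2.8752*s^2 + 4.957*s + 0.9156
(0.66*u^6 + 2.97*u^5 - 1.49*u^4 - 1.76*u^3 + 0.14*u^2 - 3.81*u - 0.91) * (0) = 0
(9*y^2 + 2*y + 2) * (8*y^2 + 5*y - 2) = 72*y^4 + 61*y^3 + 8*y^2 + 6*y - 4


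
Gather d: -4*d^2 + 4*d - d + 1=-4*d^2 + 3*d + 1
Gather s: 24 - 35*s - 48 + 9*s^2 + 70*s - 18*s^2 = -9*s^2 + 35*s - 24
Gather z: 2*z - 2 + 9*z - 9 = 11*z - 11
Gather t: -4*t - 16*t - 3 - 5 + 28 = 20 - 20*t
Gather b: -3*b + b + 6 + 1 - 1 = 6 - 2*b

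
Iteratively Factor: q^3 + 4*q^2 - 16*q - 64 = (q + 4)*(q^2 - 16) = (q - 4)*(q + 4)*(q + 4)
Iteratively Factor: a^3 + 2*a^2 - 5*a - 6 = (a + 3)*(a^2 - a - 2) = (a - 2)*(a + 3)*(a + 1)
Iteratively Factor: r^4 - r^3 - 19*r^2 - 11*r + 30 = (r + 2)*(r^3 - 3*r^2 - 13*r + 15) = (r + 2)*(r + 3)*(r^2 - 6*r + 5) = (r - 1)*(r + 2)*(r + 3)*(r - 5)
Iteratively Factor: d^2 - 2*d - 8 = (d - 4)*(d + 2)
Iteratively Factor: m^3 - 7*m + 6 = (m - 2)*(m^2 + 2*m - 3) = (m - 2)*(m + 3)*(m - 1)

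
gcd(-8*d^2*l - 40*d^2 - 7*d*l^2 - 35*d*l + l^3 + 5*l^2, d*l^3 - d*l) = 1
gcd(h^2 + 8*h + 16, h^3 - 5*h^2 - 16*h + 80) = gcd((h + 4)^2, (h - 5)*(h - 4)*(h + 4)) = h + 4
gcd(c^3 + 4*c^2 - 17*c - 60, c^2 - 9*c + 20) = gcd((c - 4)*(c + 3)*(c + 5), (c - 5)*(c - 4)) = c - 4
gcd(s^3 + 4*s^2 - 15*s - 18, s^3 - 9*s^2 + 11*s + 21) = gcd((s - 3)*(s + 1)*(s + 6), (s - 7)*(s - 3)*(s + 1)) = s^2 - 2*s - 3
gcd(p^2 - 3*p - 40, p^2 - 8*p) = p - 8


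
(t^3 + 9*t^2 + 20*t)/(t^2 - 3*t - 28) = t*(t + 5)/(t - 7)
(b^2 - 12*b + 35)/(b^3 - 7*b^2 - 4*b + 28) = (b - 5)/(b^2 - 4)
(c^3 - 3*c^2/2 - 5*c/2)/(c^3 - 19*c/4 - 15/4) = 2*c/(2*c + 3)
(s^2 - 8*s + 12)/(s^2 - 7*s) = (s^2 - 8*s + 12)/(s*(s - 7))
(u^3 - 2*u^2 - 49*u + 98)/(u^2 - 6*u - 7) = (u^2 + 5*u - 14)/(u + 1)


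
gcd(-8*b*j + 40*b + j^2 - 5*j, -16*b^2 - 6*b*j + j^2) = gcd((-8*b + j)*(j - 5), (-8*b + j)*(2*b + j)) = 8*b - j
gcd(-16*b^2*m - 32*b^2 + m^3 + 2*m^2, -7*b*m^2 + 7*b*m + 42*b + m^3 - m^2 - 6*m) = m + 2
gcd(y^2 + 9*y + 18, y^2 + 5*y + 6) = y + 3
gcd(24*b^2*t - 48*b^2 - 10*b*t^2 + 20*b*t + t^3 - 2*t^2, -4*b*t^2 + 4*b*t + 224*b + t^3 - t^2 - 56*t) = -4*b + t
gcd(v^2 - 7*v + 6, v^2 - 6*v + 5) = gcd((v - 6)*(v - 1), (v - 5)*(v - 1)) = v - 1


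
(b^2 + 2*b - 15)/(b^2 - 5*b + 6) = (b + 5)/(b - 2)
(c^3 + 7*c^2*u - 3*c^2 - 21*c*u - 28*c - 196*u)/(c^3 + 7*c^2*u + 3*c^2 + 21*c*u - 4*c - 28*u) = (c - 7)/(c - 1)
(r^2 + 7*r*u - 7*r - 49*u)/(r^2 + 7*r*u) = (r - 7)/r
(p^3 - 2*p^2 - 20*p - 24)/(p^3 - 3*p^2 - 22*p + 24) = (p^2 + 4*p + 4)/(p^2 + 3*p - 4)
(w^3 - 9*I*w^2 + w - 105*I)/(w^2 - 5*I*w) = w - 4*I + 21/w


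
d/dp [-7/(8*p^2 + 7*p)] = 7*(16*p + 7)/(p^2*(8*p + 7)^2)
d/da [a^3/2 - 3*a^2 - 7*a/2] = 3*a^2/2 - 6*a - 7/2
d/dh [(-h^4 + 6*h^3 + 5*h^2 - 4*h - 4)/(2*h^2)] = -h + 3 + 2/h^2 + 4/h^3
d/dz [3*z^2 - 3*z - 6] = 6*z - 3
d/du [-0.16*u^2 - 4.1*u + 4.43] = -0.32*u - 4.1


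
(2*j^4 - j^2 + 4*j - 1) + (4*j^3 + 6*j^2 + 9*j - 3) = 2*j^4 + 4*j^3 + 5*j^2 + 13*j - 4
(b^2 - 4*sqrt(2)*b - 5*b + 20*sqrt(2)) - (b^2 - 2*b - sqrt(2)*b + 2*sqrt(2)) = -3*sqrt(2)*b - 3*b + 18*sqrt(2)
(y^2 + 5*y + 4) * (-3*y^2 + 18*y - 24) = -3*y^4 + 3*y^3 + 54*y^2 - 48*y - 96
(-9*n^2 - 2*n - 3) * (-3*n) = 27*n^3 + 6*n^2 + 9*n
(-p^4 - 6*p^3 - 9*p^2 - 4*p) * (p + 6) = -p^5 - 12*p^4 - 45*p^3 - 58*p^2 - 24*p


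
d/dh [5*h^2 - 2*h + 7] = 10*h - 2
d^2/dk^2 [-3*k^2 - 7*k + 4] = -6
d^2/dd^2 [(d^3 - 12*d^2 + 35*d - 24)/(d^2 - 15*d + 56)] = 48/(d^3 - 21*d^2 + 147*d - 343)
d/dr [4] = 0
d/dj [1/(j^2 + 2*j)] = 2*(-j - 1)/(j^2*(j + 2)^2)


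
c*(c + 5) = c^2 + 5*c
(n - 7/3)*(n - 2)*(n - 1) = n^3 - 16*n^2/3 + 9*n - 14/3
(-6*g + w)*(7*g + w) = -42*g^2 + g*w + w^2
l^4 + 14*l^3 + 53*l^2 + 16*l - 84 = (l - 1)*(l + 2)*(l + 6)*(l + 7)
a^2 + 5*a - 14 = (a - 2)*(a + 7)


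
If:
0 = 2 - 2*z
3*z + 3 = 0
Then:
No Solution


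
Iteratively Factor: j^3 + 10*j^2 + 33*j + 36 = (j + 3)*(j^2 + 7*j + 12) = (j + 3)^2*(j + 4)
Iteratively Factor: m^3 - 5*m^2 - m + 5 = (m - 5)*(m^2 - 1) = (m - 5)*(m - 1)*(m + 1)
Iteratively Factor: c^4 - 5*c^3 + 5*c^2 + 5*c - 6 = (c + 1)*(c^3 - 6*c^2 + 11*c - 6) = (c - 3)*(c + 1)*(c^2 - 3*c + 2) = (c - 3)*(c - 2)*(c + 1)*(c - 1)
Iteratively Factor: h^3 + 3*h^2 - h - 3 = (h + 1)*(h^2 + 2*h - 3) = (h - 1)*(h + 1)*(h + 3)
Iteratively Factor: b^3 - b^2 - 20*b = (b - 5)*(b^2 + 4*b) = (b - 5)*(b + 4)*(b)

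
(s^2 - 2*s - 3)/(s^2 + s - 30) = (s^2 - 2*s - 3)/(s^2 + s - 30)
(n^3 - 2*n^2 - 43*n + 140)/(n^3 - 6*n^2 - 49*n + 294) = (n^2 - 9*n + 20)/(n^2 - 13*n + 42)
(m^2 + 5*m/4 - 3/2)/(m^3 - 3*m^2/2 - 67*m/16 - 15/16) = 4*(-4*m^2 - 5*m + 6)/(-16*m^3 + 24*m^2 + 67*m + 15)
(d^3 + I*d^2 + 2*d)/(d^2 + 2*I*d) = d - I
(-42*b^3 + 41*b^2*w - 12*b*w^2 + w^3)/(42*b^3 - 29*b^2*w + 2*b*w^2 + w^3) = (-7*b + w)/(7*b + w)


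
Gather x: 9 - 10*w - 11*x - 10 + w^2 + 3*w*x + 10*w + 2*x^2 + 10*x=w^2 + 2*x^2 + x*(3*w - 1) - 1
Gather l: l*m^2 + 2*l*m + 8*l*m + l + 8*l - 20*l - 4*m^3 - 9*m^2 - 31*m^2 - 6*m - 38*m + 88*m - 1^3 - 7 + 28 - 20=l*(m^2 + 10*m - 11) - 4*m^3 - 40*m^2 + 44*m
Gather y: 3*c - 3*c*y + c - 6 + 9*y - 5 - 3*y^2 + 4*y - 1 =4*c - 3*y^2 + y*(13 - 3*c) - 12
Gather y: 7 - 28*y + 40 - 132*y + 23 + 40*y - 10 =60 - 120*y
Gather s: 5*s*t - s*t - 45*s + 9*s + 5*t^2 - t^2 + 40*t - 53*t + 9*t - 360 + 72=s*(4*t - 36) + 4*t^2 - 4*t - 288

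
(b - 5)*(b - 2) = b^2 - 7*b + 10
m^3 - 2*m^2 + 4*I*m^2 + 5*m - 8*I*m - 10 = (m - 2)*(m - I)*(m + 5*I)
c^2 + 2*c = c*(c + 2)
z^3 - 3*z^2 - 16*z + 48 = (z - 4)*(z - 3)*(z + 4)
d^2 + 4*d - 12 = (d - 2)*(d + 6)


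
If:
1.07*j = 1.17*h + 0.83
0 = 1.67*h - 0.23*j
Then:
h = 0.13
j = 0.91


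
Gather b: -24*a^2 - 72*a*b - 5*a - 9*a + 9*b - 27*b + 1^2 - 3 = -24*a^2 - 14*a + b*(-72*a - 18) - 2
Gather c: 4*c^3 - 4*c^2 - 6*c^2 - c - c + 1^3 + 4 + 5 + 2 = 4*c^3 - 10*c^2 - 2*c + 12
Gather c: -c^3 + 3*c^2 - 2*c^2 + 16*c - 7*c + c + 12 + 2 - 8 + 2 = -c^3 + c^2 + 10*c + 8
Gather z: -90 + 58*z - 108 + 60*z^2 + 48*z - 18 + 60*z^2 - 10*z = 120*z^2 + 96*z - 216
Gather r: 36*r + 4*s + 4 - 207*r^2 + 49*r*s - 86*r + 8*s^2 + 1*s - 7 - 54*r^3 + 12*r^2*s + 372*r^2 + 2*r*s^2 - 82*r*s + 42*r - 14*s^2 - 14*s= -54*r^3 + r^2*(12*s + 165) + r*(2*s^2 - 33*s - 8) - 6*s^2 - 9*s - 3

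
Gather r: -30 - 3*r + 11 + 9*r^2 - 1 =9*r^2 - 3*r - 20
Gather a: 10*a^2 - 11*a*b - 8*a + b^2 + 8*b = 10*a^2 + a*(-11*b - 8) + b^2 + 8*b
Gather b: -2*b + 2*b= 0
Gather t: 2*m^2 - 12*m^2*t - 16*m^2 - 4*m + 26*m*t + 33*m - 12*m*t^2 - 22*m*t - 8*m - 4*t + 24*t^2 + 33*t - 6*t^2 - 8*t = -14*m^2 + 21*m + t^2*(18 - 12*m) + t*(-12*m^2 + 4*m + 21)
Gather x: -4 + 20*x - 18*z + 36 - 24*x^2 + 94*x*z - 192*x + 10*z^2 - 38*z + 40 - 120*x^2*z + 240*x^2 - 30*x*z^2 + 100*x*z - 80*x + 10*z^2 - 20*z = x^2*(216 - 120*z) + x*(-30*z^2 + 194*z - 252) + 20*z^2 - 76*z + 72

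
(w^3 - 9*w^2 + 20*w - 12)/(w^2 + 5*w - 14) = (w^2 - 7*w + 6)/(w + 7)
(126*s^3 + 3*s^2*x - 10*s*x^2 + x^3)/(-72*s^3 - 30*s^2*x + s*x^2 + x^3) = (-7*s + x)/(4*s + x)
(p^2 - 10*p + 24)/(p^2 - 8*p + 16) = (p - 6)/(p - 4)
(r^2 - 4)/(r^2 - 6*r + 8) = (r + 2)/(r - 4)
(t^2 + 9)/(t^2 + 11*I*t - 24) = (t - 3*I)/(t + 8*I)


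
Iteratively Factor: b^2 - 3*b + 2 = (b - 2)*(b - 1)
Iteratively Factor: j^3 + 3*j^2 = (j + 3)*(j^2) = j*(j + 3)*(j)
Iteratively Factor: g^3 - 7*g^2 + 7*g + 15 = (g + 1)*(g^2 - 8*g + 15) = (g - 5)*(g + 1)*(g - 3)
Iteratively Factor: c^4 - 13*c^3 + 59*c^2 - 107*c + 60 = (c - 3)*(c^3 - 10*c^2 + 29*c - 20) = (c - 5)*(c - 3)*(c^2 - 5*c + 4) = (c - 5)*(c - 3)*(c - 1)*(c - 4)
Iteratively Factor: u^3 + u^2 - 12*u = (u + 4)*(u^2 - 3*u) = (u - 3)*(u + 4)*(u)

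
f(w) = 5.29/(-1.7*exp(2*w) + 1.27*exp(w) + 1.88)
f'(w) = 5.29*(3.4*exp(2*w) - 1.27*exp(w))/(-1.7*exp(2*w) + 1.27*exp(w) + 1.88)^2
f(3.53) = -0.00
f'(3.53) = 0.01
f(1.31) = -0.32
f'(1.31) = 0.79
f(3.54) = -0.00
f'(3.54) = 0.01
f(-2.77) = 2.71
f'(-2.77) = -0.09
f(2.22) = -0.04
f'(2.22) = 0.09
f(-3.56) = 2.76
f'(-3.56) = -0.05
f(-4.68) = 2.80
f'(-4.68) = -0.02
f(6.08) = -0.00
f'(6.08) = 0.00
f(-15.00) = 2.81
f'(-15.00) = 0.00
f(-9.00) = 2.81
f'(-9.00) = 0.00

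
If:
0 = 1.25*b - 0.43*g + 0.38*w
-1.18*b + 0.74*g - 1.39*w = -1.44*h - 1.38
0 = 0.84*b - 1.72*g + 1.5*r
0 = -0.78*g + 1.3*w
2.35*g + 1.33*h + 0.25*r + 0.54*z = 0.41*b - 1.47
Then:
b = -0.031046764521121*z - 0.0112352874694489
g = -0.192121067581195*z - 0.0695252937465897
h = -0.0379823350608022*z - 0.972078483907034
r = -0.202912636027942*z - 0.0734305758465315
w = -0.115272640548717*z - 0.0417151762479538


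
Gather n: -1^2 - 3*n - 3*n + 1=-6*n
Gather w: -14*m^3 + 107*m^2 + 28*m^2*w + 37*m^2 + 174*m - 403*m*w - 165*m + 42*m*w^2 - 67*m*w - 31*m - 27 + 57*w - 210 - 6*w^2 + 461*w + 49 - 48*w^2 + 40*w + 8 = -14*m^3 + 144*m^2 - 22*m + w^2*(42*m - 54) + w*(28*m^2 - 470*m + 558) - 180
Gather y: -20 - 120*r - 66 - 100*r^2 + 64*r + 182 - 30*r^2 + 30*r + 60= -130*r^2 - 26*r + 156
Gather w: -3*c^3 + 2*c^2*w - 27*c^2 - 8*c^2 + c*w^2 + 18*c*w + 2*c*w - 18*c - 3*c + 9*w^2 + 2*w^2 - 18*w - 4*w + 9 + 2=-3*c^3 - 35*c^2 - 21*c + w^2*(c + 11) + w*(2*c^2 + 20*c - 22) + 11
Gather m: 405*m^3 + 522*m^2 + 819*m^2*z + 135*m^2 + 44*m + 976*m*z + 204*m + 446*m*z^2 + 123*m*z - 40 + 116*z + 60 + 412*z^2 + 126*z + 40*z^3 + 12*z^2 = 405*m^3 + m^2*(819*z + 657) + m*(446*z^2 + 1099*z + 248) + 40*z^3 + 424*z^2 + 242*z + 20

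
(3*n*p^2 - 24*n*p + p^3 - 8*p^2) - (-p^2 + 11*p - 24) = 3*n*p^2 - 24*n*p + p^3 - 7*p^2 - 11*p + 24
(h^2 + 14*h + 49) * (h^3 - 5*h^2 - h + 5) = h^5 + 9*h^4 - 22*h^3 - 254*h^2 + 21*h + 245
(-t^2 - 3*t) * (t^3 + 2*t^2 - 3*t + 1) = -t^5 - 5*t^4 - 3*t^3 + 8*t^2 - 3*t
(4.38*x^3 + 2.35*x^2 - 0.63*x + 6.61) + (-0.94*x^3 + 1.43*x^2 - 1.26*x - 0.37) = 3.44*x^3 + 3.78*x^2 - 1.89*x + 6.24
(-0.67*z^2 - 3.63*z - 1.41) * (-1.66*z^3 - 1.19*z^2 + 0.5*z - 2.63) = 1.1122*z^5 + 6.8231*z^4 + 6.3253*z^3 + 1.625*z^2 + 8.8419*z + 3.7083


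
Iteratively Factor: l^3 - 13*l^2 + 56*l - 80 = (l - 5)*(l^2 - 8*l + 16) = (l - 5)*(l - 4)*(l - 4)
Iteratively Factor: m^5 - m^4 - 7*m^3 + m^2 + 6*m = (m + 2)*(m^4 - 3*m^3 - m^2 + 3*m) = (m + 1)*(m + 2)*(m^3 - 4*m^2 + 3*m) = (m - 3)*(m + 1)*(m + 2)*(m^2 - m) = (m - 3)*(m - 1)*(m + 1)*(m + 2)*(m)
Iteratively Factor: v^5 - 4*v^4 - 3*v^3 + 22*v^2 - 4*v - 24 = (v - 2)*(v^4 - 2*v^3 - 7*v^2 + 8*v + 12) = (v - 2)*(v + 2)*(v^3 - 4*v^2 + v + 6) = (v - 2)*(v + 1)*(v + 2)*(v^2 - 5*v + 6) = (v - 2)^2*(v + 1)*(v + 2)*(v - 3)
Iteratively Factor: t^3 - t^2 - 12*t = (t - 4)*(t^2 + 3*t) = t*(t - 4)*(t + 3)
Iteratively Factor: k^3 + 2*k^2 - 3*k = (k - 1)*(k^2 + 3*k) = (k - 1)*(k + 3)*(k)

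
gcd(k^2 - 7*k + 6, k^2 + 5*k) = 1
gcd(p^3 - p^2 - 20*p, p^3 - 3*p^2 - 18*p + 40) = p^2 - p - 20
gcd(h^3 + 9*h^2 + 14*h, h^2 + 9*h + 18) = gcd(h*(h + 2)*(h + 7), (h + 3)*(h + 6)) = 1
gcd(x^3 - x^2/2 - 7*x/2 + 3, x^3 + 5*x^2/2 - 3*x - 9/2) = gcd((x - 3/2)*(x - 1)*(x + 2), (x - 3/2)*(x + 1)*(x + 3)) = x - 3/2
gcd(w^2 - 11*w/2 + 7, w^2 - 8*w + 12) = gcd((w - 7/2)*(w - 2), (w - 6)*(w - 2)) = w - 2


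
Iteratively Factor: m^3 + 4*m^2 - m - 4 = (m + 1)*(m^2 + 3*m - 4) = (m - 1)*(m + 1)*(m + 4)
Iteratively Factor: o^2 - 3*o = (o - 3)*(o)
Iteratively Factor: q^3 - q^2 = (q)*(q^2 - q) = q*(q - 1)*(q)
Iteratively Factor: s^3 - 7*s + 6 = (s - 2)*(s^2 + 2*s - 3) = (s - 2)*(s + 3)*(s - 1)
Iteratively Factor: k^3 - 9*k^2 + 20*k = (k - 5)*(k^2 - 4*k) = (k - 5)*(k - 4)*(k)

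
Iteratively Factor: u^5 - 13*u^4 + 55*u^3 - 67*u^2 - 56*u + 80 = (u + 1)*(u^4 - 14*u^3 + 69*u^2 - 136*u + 80) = (u - 4)*(u + 1)*(u^3 - 10*u^2 + 29*u - 20) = (u - 4)^2*(u + 1)*(u^2 - 6*u + 5) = (u - 4)^2*(u - 1)*(u + 1)*(u - 5)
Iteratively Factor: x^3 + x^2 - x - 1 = (x + 1)*(x^2 - 1) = (x + 1)^2*(x - 1)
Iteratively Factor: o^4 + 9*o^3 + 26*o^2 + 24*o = (o)*(o^3 + 9*o^2 + 26*o + 24) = o*(o + 4)*(o^2 + 5*o + 6) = o*(o + 3)*(o + 4)*(o + 2)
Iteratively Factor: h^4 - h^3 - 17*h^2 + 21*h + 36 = (h + 4)*(h^3 - 5*h^2 + 3*h + 9) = (h - 3)*(h + 4)*(h^2 - 2*h - 3) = (h - 3)*(h + 1)*(h + 4)*(h - 3)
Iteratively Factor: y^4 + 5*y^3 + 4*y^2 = (y + 4)*(y^3 + y^2) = y*(y + 4)*(y^2 + y) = y*(y + 1)*(y + 4)*(y)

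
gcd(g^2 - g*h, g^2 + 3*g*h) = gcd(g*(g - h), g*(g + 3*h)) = g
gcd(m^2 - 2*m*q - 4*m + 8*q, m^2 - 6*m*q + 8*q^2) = -m + 2*q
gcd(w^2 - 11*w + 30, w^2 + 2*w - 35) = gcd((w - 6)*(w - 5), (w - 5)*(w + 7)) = w - 5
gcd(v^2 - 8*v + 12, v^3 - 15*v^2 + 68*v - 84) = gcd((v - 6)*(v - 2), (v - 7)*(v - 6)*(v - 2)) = v^2 - 8*v + 12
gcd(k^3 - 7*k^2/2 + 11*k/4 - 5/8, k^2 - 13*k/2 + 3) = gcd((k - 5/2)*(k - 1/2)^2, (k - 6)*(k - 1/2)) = k - 1/2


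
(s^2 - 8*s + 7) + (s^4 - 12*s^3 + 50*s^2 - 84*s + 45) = s^4 - 12*s^3 + 51*s^2 - 92*s + 52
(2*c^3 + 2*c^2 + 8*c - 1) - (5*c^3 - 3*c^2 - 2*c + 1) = -3*c^3 + 5*c^2 + 10*c - 2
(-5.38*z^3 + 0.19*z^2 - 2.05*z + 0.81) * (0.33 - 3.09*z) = 16.6242*z^4 - 2.3625*z^3 + 6.3972*z^2 - 3.1794*z + 0.2673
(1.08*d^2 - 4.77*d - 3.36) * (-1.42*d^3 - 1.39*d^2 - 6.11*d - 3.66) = -1.5336*d^5 + 5.2722*d^4 + 4.8027*d^3 + 29.8623*d^2 + 37.9878*d + 12.2976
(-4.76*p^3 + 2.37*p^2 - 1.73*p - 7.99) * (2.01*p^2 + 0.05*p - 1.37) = -9.5676*p^5 + 4.5257*p^4 + 3.1624*p^3 - 19.3933*p^2 + 1.9706*p + 10.9463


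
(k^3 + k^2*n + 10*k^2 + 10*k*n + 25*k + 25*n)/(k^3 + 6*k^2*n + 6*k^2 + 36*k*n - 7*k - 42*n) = (k^3 + k^2*n + 10*k^2 + 10*k*n + 25*k + 25*n)/(k^3 + 6*k^2*n + 6*k^2 + 36*k*n - 7*k - 42*n)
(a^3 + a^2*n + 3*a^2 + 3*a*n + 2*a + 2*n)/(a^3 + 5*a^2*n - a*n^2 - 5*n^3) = (a^2 + 3*a + 2)/(a^2 + 4*a*n - 5*n^2)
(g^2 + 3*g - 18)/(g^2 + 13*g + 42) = (g - 3)/(g + 7)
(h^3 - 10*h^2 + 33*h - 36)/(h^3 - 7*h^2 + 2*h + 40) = (h^2 - 6*h + 9)/(h^2 - 3*h - 10)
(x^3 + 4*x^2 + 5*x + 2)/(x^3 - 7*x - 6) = (x + 1)/(x - 3)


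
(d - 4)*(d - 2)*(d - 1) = d^3 - 7*d^2 + 14*d - 8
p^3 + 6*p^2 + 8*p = p*(p + 2)*(p + 4)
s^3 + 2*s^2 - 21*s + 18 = (s - 3)*(s - 1)*(s + 6)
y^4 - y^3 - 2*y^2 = y^2*(y - 2)*(y + 1)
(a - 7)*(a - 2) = a^2 - 9*a + 14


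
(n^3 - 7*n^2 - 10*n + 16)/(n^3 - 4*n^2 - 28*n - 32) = (n - 1)/(n + 2)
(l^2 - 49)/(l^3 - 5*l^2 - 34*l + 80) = (l^2 - 49)/(l^3 - 5*l^2 - 34*l + 80)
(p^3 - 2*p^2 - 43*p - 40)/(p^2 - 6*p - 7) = (p^2 - 3*p - 40)/(p - 7)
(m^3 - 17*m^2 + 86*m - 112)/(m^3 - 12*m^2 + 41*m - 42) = (m - 8)/(m - 3)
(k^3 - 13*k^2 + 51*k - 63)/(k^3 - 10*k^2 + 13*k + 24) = (k^2 - 10*k + 21)/(k^2 - 7*k - 8)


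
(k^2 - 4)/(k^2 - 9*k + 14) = (k + 2)/(k - 7)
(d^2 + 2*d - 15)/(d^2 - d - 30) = (d - 3)/(d - 6)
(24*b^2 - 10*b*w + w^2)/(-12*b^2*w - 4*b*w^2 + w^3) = (-4*b + w)/(w*(2*b + w))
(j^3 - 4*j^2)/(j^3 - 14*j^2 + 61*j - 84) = j^2/(j^2 - 10*j + 21)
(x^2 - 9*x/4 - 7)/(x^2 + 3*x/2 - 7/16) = 4*(x - 4)/(4*x - 1)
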